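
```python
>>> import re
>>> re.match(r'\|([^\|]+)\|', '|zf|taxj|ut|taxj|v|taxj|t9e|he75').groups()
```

The match spans [0:4] → '|zf|'.
Captured: group 1 = 'zf'.

('zf',)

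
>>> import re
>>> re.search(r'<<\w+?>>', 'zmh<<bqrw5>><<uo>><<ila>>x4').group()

'<<bqrw5>>'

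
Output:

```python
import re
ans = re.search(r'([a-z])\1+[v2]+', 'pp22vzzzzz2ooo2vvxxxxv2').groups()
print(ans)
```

After group 1 captures some text, `\1` only succeeds where that same text appears again.
`re.search` scans for the first position where the pattern succeeds.
The match spans [0:5] → 'pp22v'.
Captured: group 1 = 'p'.

('p',)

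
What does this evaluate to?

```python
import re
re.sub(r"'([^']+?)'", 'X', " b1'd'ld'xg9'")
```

Each match is replaced by 'X'.

' b1XldX'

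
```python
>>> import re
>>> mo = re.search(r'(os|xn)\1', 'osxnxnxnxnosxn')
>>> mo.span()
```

(2, 6)

`\1` has to match the exact text group 1 already captured.
`re.search` scans for the first position where the pattern succeeds.
The match spans [2:6] → 'xnxn'.
Captured: group 1 = 'xn'.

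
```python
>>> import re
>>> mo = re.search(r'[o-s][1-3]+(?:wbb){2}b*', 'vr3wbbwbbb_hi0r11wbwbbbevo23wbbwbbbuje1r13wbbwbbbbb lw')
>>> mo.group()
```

'r3wbbwbbb'

Pattern: a character in [o-s], then one or more of a character in [1-3]; then the literal 'wbb' repeated 2 times, then zero or more of a literal 'b'.
The match spans [1:10] → 'r3wbbwbbb'.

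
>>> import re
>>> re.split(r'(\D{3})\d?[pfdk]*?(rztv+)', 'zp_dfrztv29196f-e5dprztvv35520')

['', 'zp_', 'rztv', '29196', 'f-e', 'rztvv', '35520']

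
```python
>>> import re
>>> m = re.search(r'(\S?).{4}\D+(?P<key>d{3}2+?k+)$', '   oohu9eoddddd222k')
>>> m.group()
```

'oohu9eoddddd222k'

Pattern: optionally a non-whitespace character (captured); then exactly 4 of any character, then one or more of a non-digit; then exactly 3 of a literal 'd', then one or more of the literal '2' (lazy), then one or more of a literal 'k' (captured as 'key'); then anchored at the end.
`search` walks the string left to right and returns the first match it finds.
The match spans [3:19] → 'oohu9eoddddd222k'.
Captured: group 1 = 'o', group 2 = 'ddd222k'.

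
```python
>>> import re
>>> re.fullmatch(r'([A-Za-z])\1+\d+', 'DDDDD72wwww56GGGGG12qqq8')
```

The backreference `\1` re-matches whatever the first group consumed, character for character.
For `fullmatch`, every character of the input must be accounted for by the pattern.
Here the string isn't matched end-to-end, so the call returns None.

None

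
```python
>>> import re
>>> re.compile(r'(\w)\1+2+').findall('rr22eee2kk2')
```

['r', 'e', 'k']

`\1` is not a pattern — it's the concrete string captured by group 1, re-applied verbatim.
With a single group, `findall` returns only what that group captured — 3 items.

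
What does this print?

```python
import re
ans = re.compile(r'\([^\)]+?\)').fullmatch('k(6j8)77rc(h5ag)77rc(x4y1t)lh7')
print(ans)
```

None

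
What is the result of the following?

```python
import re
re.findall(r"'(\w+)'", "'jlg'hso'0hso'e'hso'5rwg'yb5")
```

Matches: at [0:5] match "'jlg'", group 1 = 'jlg'; at [8:14] match "'0hso'", group 1 = '0hso'; at [15:20] match "'hso'", group 1 = 'hso'.
Because there's exactly one group, `findall` drops the full match and keeps group 1 from each hit.

['jlg', '0hso', 'hso']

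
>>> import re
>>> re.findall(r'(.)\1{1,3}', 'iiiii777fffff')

['i', '7', 'f']

The backreference `\1` re-matches whatever the first group consumed, character for character.
Scanning left to right: at [0:4] match 'iiii', group 1 = 'i'; at [5:8] match '777', group 1 = '7'; at [8:12] match 'ffff', group 1 = 'f'.
One capturing group, so `findall` returns just the captured substring from each match — 3 in all.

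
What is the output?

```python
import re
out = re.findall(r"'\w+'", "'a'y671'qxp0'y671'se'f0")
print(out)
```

Scanning left to right: at [0:3] → "'a'"; at [7:13] → "'qxp0'"; at [17:21] → "'se'".
`findall` yields the raw match text (3 of them) because the pattern has no groups.

["'a'", "'qxp0'", "'se'"]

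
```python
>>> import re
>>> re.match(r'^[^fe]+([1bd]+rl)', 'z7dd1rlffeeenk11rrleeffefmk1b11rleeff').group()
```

'z7dd1rl'

Pattern: anchored at the start of the string; then one or more of any character except [fe]; then one or more of one of [1bd], then the literal 'rl' (captured).
With `match`, the pattern is implicitly anchored at the beginning.
The match spans [0:7] → 'z7dd1rl'.
Captured: group 1 = '1rl'.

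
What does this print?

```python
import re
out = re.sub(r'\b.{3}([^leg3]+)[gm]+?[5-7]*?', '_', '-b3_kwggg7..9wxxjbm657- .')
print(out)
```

The pattern matches a word boundary (`\b`, zero-width); then exactly 3 of any character; then one or more of any character except [leg3] (captured); then one or more of one of [gm] (lazy), then zero or more of a character in [5-7] (lazy).
`sub` substitutes '_' at each match site.

-_gg7_657- .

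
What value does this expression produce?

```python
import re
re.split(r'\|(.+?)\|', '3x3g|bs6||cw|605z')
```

['3x3g', 'bs6', '', 'cw', '605z']

A non-greedy quantifier consumes as few characters as it can — just enough that the remainder of the pattern still matches from where it stops; whatever follows it matches normally.
`re.split` interleaves the captured-group text with the surrounding fragments.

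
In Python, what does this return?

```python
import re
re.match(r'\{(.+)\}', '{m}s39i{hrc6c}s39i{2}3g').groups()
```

('m}s39i{hrc6c}s39i{2',)

`re.match` only tries the pattern at the start of the string.
The match spans [0:21] → '{m}s39i{hrc6c}s39i{2}'.
Captured: group 1 = 'm}s39i{hrc6c}s39i{2'.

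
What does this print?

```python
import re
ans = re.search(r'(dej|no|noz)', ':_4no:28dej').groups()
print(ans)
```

Unlike `match`, `search` isn't anchored — it looks for the pattern anywhere in the string.
The match spans [3:5] → 'no'.
Captured: group 1 = 'no'.

('no',)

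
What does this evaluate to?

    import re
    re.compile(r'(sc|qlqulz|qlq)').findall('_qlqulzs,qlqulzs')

['qlqulz', 'qlqulz']

`|` is ordered: at each position the engine commits to the first alternative that works.
One capturing group, so `findall` returns just the captured substring from each match — 2 in all.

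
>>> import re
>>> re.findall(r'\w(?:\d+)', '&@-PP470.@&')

The pattern matches a word character; then one or more of a digit (non-capturing group).
Walking the string: at [4:8] → 'P470'.
With no groups in the pattern, `findall` gives back each whole match — 1 here.

['P470']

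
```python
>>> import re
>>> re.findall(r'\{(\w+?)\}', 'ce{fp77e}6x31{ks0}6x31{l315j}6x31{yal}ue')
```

Walking the string: at [2:9] match '{fp77e}', group 1 = 'fp77e'; at [13:18] match '{ks0}', group 1 = 'ks0'; at [22:29] match '{l315j}', group 1 = 'l315j'; at [33:38] match '{yal}', group 1 = 'yal'.
With a single group, `findall` returns only what that group captured — 4 items.

['fp77e', 'ks0', 'l315j', 'yal']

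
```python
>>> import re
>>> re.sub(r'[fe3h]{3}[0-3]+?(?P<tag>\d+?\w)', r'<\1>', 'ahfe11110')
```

'a<11>10'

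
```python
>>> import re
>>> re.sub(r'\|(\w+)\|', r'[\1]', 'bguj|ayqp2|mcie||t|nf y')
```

The replacement refers to a captured group, so each match is rewritten using its own captured text.

'bguj[ayqp2]mcie|[t]nf y'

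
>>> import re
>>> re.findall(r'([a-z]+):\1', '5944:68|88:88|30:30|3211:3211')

[]

The backreference `\1` re-matches whatever the first group consumed, character for character.
With a single group, `findall` returns only what that group captured — 0 items.
Nothing in the string satisfies the pattern, so the list is empty.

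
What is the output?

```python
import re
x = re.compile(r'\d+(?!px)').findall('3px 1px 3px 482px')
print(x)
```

['48']

A negative assertion filters positions out without eating any characters.
Matches: at [12:14] → '48'.
With no groups in the pattern, `findall` gives back each whole match — 1 here.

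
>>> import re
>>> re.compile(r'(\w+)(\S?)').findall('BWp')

The pattern matches one or more of a word character (captured); then optionally a non-whitespace character (captured).
Scanning left to right: at [0:3] match 'BWp', groups = ('BWp', '').
With 2 capturing groups, `findall` returns a 2-tuple per match.

[('BWp', '')]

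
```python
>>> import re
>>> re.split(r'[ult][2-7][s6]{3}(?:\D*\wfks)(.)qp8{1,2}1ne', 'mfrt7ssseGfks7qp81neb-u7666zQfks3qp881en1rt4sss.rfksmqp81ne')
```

Pattern: one of [ult], then a character in [2-7]; then exactly 3 of one of [s6]; then zero or more of a non-digit, then a word character, then the literal 'fks' (non-capturing group); then any character (captured); then the literal 'qp', then 1 to 2 of the literal '8', then the literal '1ne'.
Matches to split on: at [3:20] → 't7ssseGfks7qp81ne'; at [42:59] → 't4sss.rfksmqp81ne'.
Because the pattern has a capturing group, `split` also inserts each captured text between the pieces.

['mfr', '7', 'b-u7666zQfks3qp881en1r', 'm', '']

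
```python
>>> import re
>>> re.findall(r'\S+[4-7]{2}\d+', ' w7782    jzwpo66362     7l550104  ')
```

['w7782', 'jzwpo66362', '7l550104']

This matches one or more of a non-whitespace character; then exactly 2 of a character in [4-7], then one or more of a digit.
Matches: at [1:6] → 'w7782'; at [10:20] → 'jzwpo66362'; at [25:33] → '7l550104'.
No capturing groups, so `findall` returns the 3 full match strings.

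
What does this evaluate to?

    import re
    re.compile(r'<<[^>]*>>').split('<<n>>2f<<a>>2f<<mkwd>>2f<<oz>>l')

The string is cut at each match, leaving 5 pieces.

['', '2f', '2f', '2f', 'l']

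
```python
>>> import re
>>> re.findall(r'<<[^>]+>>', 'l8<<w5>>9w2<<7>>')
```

['<<w5>>', '<<7>>']

Walking the string: at [2:8] → '<<w5>>'; at [11:16] → '<<7>>'.
With no groups in the pattern, `findall` gives back each whole match — 2 here.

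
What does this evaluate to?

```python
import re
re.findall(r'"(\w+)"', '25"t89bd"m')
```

['t89bd']

Matches: at [2:9] match '"t89bd"', group 1 = 't89bd'.
One capturing group, so `findall` returns just the captured substring from the one match — 1 in all.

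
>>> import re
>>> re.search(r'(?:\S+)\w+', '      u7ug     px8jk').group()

'u7ug'

This matches one or more of a non-whitespace character (non-capturing group); then one or more of a word character.
`re.search` scans for the first position where the pattern succeeds.
The match spans [6:10] → 'u7ug'.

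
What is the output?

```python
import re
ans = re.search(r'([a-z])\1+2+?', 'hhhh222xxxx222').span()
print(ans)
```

`\1` is not a pattern — it's the concrete string captured by group 1, re-applied verbatim.
The match spans [0:5] → 'hhhh2'.

(0, 5)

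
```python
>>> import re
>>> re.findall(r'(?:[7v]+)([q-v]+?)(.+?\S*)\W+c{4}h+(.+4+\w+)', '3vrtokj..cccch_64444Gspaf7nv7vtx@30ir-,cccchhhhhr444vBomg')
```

The pattern matches one or more of one of [7v] (non-capturing group); then one or more of a character in [q-v] (lazy) (captured); then one or more of any character (lazy), then zero or more of a non-whitespace character (captured); then one or more of a non-word character, then exactly 4 of a literal 'c', then one or more of a literal 'h'; then one or more of any character, then one or more of a literal '4', then one or more of a word character (captured).
`findall` packs the 3 group values into a tuple for every match.

[('r', 'tokj..cccch_64444Gspaf7nv7vtx@30ir-', 'r444vBomg')]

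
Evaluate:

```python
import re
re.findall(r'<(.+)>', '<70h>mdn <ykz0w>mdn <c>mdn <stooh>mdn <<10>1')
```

['70h>mdn <ykz0w>mdn <c>mdn <stooh>mdn <<10']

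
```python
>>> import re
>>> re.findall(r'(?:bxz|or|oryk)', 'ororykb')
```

`|` is ordered: at each position the engine commits to the first alternative that works.
Scanning left to right: at [0:2] → 'or'; at [2:4] → 'or'.
Since nothing is captured, `findall` lists the 2 matched substrings directly.

['or', 'or']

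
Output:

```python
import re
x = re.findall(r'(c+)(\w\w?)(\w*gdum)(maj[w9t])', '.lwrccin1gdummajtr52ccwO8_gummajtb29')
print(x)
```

[('cc', 'in', '1gdum', 'majt')]

Multiple groups make `findall` return tuples — one 4-tuple for the one match.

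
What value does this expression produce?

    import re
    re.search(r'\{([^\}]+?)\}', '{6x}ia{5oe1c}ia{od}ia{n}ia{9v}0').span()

(0, 4)

The match spans [0:4] → '{6x}'.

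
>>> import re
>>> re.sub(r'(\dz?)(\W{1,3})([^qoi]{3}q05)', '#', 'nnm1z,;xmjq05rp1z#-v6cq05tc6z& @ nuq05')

'nnm#rp#tc#'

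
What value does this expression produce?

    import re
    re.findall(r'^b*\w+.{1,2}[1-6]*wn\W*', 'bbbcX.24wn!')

['bbbcX.24wn!']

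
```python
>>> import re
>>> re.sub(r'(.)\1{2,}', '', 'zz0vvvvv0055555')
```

'zz000'

`\1` has to match the exact text group 1 already captured.
Every occurrence is swapped for ''.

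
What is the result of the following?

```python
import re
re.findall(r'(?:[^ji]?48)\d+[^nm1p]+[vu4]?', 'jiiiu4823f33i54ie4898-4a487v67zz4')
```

['u4823f33i54ie4898-4a487v67zz4']

This matches optionally any character except [ji], then the literal '48' (non-capturing group); then one or more of a digit, then one or more of any character except [nm1p]; then optionally one of [vu4].
`findall` yields the raw match text (1 of them) because the pattern has no groups.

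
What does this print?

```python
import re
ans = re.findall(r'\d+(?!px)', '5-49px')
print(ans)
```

['5', '4']

The negative lookaround is zero-width — it rules out positions where the adjacent text would match, without consuming anything.
Matches: at [0:1] → '5'; at [2:3] → '4'.
With no groups in the pattern, `findall` gives back each whole match — 2 here.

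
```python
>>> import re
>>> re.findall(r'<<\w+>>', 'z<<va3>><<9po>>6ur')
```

['<<va3>>', '<<9po>>']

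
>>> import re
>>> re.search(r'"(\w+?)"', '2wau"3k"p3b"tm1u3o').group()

'"3k"'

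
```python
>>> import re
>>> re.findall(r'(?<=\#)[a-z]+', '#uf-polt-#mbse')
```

['uf', 'mbse']

The `(?=…)`/`(?<=…)` assertion just peeks at neighbouring text; it doesn't advance the match position.
Scanning left to right: at [1:3] → 'uf'; at [10:14] → 'mbse'.
With no groups in the pattern, `findall` gives back each whole match — 2 here.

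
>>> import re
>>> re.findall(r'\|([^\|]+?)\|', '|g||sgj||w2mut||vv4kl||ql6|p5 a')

Walking the string: at [0:3] match '|g|', group 1 = 'g'; at [3:8] match '|sgj|', group 1 = 'sgj'; at [8:15] match '|w2mut|', group 1 = 'w2mut'; at [15:22] match '|vv4kl|', group 1 = 'vv4kl'; at [22:27] match '|ql6|', group 1 = 'ql6'.
One capturing group, so `findall` returns just the captured substring from each match — 5 in all.

['g', 'sgj', 'w2mut', 'vv4kl', 'ql6']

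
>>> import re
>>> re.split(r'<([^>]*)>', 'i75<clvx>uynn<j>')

['i75', 'clvx', 'uynn', 'j', '']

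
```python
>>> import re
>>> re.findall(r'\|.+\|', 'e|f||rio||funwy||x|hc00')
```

['|f||rio||funwy||x|']

Matches: at [1:19] → '|f||rio||funwy||x|'.
Since nothing is captured, `findall` lists the 1 matched substring directly.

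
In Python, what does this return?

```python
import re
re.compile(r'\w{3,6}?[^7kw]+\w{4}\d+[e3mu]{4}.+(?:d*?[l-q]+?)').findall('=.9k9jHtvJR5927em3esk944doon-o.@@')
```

['9k9jHtvJR5927em3esk944doon-o']

Since nothing is captured, `findall` lists the 1 matched substring directly.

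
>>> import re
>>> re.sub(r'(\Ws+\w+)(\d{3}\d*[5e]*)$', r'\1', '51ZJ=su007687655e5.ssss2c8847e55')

This matches a non-word character, then one or more of the literal 's', then one or more of a word character (captured); then exactly 3 of a digit, then zero or more of a digit, then zero or more of one of [5e] (captured); then anchored at the end.
Matches: at [18:32] → '.ssss2c8847e55'.
`\1` in the replacement pulls in group 1's text for each match.

'51ZJ=su007687655e5.ssss2c8'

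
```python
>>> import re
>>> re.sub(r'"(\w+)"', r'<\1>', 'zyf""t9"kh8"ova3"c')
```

'zyf"<t9>kh8<ova3>c'

Matches: at [4:8] → '"t9"'; at [11:17] → '"ova3"'.
Each match is replaced using the text its own group 1 captured.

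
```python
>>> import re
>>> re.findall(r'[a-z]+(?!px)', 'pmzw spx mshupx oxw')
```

A negative assertion filters positions out without eating any characters.
With no groups in the pattern, `findall` gives back each whole match — 4 here.

['pmzw', 'spx', 'mshupx', 'oxw']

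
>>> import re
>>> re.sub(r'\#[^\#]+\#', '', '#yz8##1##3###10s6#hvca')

'#hvca'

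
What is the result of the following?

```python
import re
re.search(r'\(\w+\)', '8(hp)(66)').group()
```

'(hp)'

`search` walks the string left to right and returns the first match it finds.
The match spans [1:5] → '(hp)'.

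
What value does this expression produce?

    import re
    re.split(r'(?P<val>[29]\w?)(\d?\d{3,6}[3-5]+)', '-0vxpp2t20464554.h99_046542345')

This matches one of [29], then optionally a word character (captured as 'val'); then optionally a digit, then 3 to 6 of a digit, then one or more of a character in [3-5] (captured).
With a capturing group present, the delimiter's captured portion is kept in the result list.

['-0vxpp', '2t', '20464554', '.h9', '9_', '046542345', '']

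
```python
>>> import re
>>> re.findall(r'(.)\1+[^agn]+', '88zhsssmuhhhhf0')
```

['8']

A backreference is literal: `\1` must see the identical characters the first group matched.
With a single group, `findall` returns only what that group captured — 1 item.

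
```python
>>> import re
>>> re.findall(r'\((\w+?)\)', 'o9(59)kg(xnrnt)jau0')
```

One capturing group, so `findall` returns just the captured substring from each match — 2 in all.

['59', 'xnrnt']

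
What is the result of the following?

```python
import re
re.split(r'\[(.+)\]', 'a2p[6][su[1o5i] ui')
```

['a2p', '6][su[1o5i', ' ui']

Matches to split on: at [3:15] → '[6][su[1o5i]'.
With a capturing group present, the delimiter's captured portion is kept in the result list.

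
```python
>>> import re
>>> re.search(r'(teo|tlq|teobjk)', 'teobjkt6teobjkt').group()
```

'teo'

`|` is ordered: at each position the engine commits to the first alternative that works.
The match spans [0:3] → 'teo'.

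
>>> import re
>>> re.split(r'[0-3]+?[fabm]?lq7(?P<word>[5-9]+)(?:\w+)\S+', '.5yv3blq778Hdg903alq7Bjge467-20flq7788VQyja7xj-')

This matches one or more of a character in [0-3] (lazy), then optionally one of [fabm], then the literal 'lq7'; then one or more of a character in [5-9] (captured as 'word'); then one or more of a word character (non-capturing group); then one or more of a non-whitespace character.
Matches to split on: at [4:47] → '3blq778Hdg903alq7Bjge467-20flq7788VQyja7xj-'.
`re.split` interleaves the captured-group text with the surrounding fragments.

['.5yv', '78', '']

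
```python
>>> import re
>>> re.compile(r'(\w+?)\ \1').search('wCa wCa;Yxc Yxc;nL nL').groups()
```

The match spans [0:7] → 'wCa wCa'.
Captured: group 1 = 'wCa'.

('wCa',)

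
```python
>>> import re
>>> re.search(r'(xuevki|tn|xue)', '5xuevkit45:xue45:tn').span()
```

(1, 7)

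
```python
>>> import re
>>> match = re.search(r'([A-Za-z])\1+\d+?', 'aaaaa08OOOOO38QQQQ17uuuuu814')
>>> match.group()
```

After group 1 captures some text, `\1` only succeeds where that same text appears again.
The match spans [0:6] → 'aaaaa0'.

'aaaaa0'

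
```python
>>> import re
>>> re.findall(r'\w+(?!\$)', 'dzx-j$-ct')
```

['dzx', 'ct']

A negative assertion filters positions out without eating any characters.
Matches: at [0:3] → 'dzx'; at [7:9] → 'ct'.
No capturing groups, so `findall` returns the 2 full match strings.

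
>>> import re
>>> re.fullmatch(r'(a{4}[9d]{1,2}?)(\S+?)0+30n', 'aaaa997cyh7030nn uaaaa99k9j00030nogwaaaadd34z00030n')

None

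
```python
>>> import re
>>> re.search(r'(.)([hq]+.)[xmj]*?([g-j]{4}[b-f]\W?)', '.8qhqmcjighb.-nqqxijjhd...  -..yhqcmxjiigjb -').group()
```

Pattern: any character (captured); then one or more of one of [hq], then any character (captured); then zero or more of one of [xmj] (lazy); then exactly 4 of a character in [g-j], then a character in [b-f], then optionally a non-word character (captured).
`re.search` scans for the first position where the pattern succeeds.
The match spans [14:24] → 'nqqxijjhd.'.
Captured: group 1 = 'n', group 2 = 'qqx', group 3 = 'ijjhd.'.

'nqqxijjhd.'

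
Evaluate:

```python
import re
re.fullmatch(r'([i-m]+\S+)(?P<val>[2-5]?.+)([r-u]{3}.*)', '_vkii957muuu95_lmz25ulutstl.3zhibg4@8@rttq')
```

None

`re.fullmatch` is like wrapping the pattern in `^…$` (in single-line mode).
Here the string isn't matched end-to-end, so the call returns None.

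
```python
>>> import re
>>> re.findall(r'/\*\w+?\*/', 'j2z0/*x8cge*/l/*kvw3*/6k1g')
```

['/*x8cge*/', '/*kvw3*/']

Scanning left to right: at [4:13] → '/*x8cge*/'; at [14:22] → '/*kvw3*/'.
`findall` yields the raw match text (2 of them) because the pattern has no groups.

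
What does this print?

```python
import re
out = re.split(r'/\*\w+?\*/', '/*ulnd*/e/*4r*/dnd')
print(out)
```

`split` removes every match and returns the 3 fragments in between.

['', 'e', 'dnd']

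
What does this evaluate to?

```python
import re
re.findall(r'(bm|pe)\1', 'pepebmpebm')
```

['pe']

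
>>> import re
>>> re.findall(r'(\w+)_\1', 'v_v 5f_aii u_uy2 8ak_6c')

['v', 'u']

The backreference `\1` re-matches whatever the first group consumed, character for character.
Matches: at [0:3] match 'v_v', group 1 = 'v'; at [11:14] match 'u_u', group 1 = 'u'.
With a single group, `findall` returns only what that group captured — 2 items.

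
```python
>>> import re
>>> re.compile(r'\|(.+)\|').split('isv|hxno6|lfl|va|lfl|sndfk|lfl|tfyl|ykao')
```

['isv', 'hxno6|lfl|va|lfl|sndfk|lfl|tfyl', 'ykao']

With a capturing group present, the delimiter's captured portion is kept in the result list.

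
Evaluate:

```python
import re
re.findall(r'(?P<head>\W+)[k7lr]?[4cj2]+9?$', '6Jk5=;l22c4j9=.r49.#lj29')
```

['.#']

`findall` collects group 1 from the one match (1 total).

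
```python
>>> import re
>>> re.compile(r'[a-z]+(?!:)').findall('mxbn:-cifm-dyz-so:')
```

The negative lookaround is zero-width — it rules out positions where the adjacent text would match, without consuming anything.
No capturing groups, so `findall` returns the 4 full match strings.

['mxb', 'cifm', 'dyz', 's']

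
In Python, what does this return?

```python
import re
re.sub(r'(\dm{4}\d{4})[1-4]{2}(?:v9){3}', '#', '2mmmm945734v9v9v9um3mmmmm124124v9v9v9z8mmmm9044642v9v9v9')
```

This matches a digit, then exactly 4 of a literal 'm', then exactly 4 of a digit (captured); then exactly 2 of a character in [1-4], then the literal 'v9' repeated 3 times.
Matches: at [0:17] → '2mmmm945734v9v9v9'.
Each match is replaced by '#'.

'#um3mmmmm124124v9v9v9z8mmmm9044642v9v9v9'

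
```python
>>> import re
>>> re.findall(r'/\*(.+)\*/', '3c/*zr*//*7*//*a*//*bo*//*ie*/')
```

With a single group, `findall` returns only what that group captured — 1 item.

['zr*//*7*//*a*//*bo*//*ie']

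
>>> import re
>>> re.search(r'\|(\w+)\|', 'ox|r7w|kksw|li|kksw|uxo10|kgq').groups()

('r7w',)

`re.search` scans for the first position where the pattern succeeds.
The match spans [2:7] → '|r7w|'.
Captured: group 1 = 'r7w'.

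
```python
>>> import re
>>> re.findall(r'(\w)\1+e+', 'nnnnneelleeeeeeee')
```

After group 1 captures some text, `\1` only succeeds where that same text appears again.
Matches: at [0:7] match 'nnnnnee', group 1 = 'n'; at [7:17] match 'lleeeeeeee', group 1 = 'l'.
With a single group, `findall` returns only what that group captured — 2 items.

['n', 'l']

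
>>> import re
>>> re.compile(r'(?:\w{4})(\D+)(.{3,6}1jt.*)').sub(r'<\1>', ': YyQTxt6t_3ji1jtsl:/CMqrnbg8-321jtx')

This matches exactly 4 of a word character (non-capturing group); then one or more of a non-digit (captured); then 3 to 6 of any character, then the literal '1jt', then zero or more of any character (captured).
Matches: at [2:36] → 'YyQTxt6t_3ji1jtsl:/CMqrnbg8-321jtx'.
Each match is replaced using the text its own group 1 captured.

': <xt>'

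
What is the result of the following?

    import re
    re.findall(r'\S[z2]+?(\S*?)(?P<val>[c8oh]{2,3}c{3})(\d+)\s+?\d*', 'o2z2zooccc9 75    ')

[('z2z', 'ooccc', '9')]

The pattern matches a non-whitespace character; then one or more of one of [z2] (lazy); then zero or more of a non-whitespace character (lazy) (captured); then 2 to 3 of one of [c8oh], then exactly 3 of the literal 'c' (captured as 'val'); then one or more of a digit (captured); then one or more of whitespace (lazy), then zero or more of a digit.
With the lazy modifier that quantifier settles for the fewest repetitions that let the rest of the pattern succeed (the atoms after it are unaffected and can still be greedy).
Scanning left to right: at [0:14] match 'o2z2zooccc9 75', groups = ('z2z', 'ooccc', '9').
`findall` packs the 3 group values into a tuple for every match.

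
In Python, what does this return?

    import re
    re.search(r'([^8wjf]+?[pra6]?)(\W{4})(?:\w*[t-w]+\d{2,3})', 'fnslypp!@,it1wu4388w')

None

The pattern matches one or more of any character except [8wjf] (lazy), then optionally one of [pra6] (captured); then exactly 4 of a non-word character (captured); then zero or more of a word character, then one or more of a character in [t-w], then 2 to 3 of a digit (non-capturing group).
`re.search` scans for the first position where the pattern succeeds.
Here the pattern never matches, so the call returns None.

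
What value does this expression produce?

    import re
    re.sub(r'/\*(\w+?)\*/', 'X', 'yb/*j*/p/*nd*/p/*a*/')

'ybXpXpX'

Matches: at [2:7] → '/*j*/'; at [8:14] → '/*nd*/'; at [15:20] → '/*a*/'.
`sub` substitutes 'X' at each match site.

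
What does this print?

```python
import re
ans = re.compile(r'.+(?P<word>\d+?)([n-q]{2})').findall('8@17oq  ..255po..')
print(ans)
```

This matches one or more of any character; then one or more of a digit (lazy) (captured as 'word'); then exactly 2 of a character in [n-q] (captured).
2 groups means the one result is a tuple of 2 captured strings — 1 here.

[('5', 'po')]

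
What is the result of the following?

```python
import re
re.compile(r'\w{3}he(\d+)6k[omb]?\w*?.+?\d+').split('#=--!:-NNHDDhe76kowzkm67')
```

['#=--!:-NN', '7', '']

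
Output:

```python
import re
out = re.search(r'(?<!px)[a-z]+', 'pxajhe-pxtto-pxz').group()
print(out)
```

The negative lookahead/lookbehind blocks any match where the forbidden context is present.
Unlike `match`, `search` isn't anchored — it looks for the pattern anywhere in the string.
The match spans [0:6] → 'pxajhe'.

pxajhe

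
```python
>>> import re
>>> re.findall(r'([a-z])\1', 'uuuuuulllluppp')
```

['u', 'u', 'u', 'l', 'l', 'p']

`\1` is not a pattern — it's the concrete string captured by group 1, re-applied verbatim.
One capturing group, so `findall` returns just the captured substring from each match — 6 in all.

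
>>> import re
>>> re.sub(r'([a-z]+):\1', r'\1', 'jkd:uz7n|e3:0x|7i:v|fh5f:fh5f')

'jkd:uz7n|e3:0x|7i:v|fh5fh5f'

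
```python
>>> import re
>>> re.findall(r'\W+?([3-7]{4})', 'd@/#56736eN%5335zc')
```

['5673', '5335']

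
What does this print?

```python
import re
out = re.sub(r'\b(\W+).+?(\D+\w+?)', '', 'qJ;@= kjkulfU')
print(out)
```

qJ

`sub` substitutes '' at each match site.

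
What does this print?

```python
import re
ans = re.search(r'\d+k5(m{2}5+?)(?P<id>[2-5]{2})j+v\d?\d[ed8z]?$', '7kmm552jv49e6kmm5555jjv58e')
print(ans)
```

This matches one or more of a digit, then the literal 'k5'; then exactly 2 of the literal 'm', then one or more of the literal '5' (lazy) (captured); then exactly 2 of a character in [2-5] (captured as 'id'); then one or more of a literal 'j', then the literal 'v', then optionally a digit; then a digit, then optionally one of [ed8z]; then anchored at the end.
Here nothing in the string fits, so the call returns None.

None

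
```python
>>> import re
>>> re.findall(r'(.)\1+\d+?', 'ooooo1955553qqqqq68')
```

['o', '5', 'q']

After group 1 captures some text, `\1` only succeeds where that same text appears again.
One capturing group, so `findall` returns just the captured substring from each match — 3 in all.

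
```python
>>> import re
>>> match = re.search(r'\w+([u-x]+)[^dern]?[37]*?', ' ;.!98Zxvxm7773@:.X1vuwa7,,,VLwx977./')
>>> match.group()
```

'98Zxvxm'

Pattern: one or more of a word character; then one or more of a character in [u-x] (captured); then optionally any character except [dern], then zero or more of one of [37] (lazy).
A `+?`/`*?`/`{m,n}?` starts at its minimum and grows only as far as needed for what follows to match.
`search` walks the string left to right and returns the first match it finds.
The match spans [4:11] → '98Zxvxm'.
Captured: group 1 = 'x'.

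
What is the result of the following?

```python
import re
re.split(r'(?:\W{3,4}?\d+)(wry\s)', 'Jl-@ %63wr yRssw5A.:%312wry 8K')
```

The pattern matches 3 to 4 of a non-word character (lazy), then one or more of a digit (non-capturing group); then the literal 'wry', then whitespace (captured).
Matches to split on: at [18:28] → '.:%312wry '.
With a capturing group present, the delimiter's captured portion is kept in the result list.

['Jl-@ %63wr yRssw5A', 'wry ', '8K']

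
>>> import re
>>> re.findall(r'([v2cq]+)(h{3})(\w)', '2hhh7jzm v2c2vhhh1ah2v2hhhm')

Pattern: one or more of one of [v2cq] (captured); then exactly 3 of a literal 'h' (captured); then a word character (captured).
Walking the string: at [0:5] match '2hhh7', groups = ('2', 'hhh', '7'); at [9:18] match 'v2c2vhhh1', groups = ('v2c2v', 'hhh', '1'); at [20:27] match '2v2hhhm', groups = ('2v2', 'hhh', 'm').
`findall` packs the 3 group values into a tuple for every match.

[('2', 'hhh', '7'), ('v2c2v', 'hhh', '1'), ('2v2', 'hhh', 'm')]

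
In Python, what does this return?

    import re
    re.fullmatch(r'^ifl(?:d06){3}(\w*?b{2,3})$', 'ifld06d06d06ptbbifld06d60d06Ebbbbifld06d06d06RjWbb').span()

Pattern: anchored at the start of the string; then the literal 'ifl', then the literal 'd06' repeated 3 times; then zero or more of a word character (lazy), then 2 to 3 of a literal 'b' (captured); then anchored at the end.
`re.fullmatch` requires the pattern to consume the entire string.
The match spans [0:50] → 'ifld06d06d06ptbbifld06d60d06Ebbbbifld06d06d06RjWbb'.
Captured: group 1 = 'ptbbifld06d60d06Ebbbbifld06d06d06RjWbb'.

(0, 50)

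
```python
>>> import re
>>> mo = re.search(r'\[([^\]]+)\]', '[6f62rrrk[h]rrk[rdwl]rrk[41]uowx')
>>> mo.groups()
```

`re.search` scans for the first position where the pattern succeeds.
The match spans [0:12] → '[6f62rrrk[h]'.
Captured: group 1 = '6f62rrrk[h'.

('6f62rrrk[h',)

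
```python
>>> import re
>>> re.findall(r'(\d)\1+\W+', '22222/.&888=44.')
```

`\1` has to match the exact text group 1 already captured.
Matches: at [0:8] match '22222/.&', group 1 = '2'; at [8:12] match '888=', group 1 = '8'; at [12:15] match '44.', group 1 = '4'.
Because there's exactly one group, `findall` drops the full match and keeps group 1 from each hit.

['2', '8', '4']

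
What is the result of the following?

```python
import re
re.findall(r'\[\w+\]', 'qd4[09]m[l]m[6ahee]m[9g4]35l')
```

['[09]', '[l]', '[6ahee]', '[9g4]']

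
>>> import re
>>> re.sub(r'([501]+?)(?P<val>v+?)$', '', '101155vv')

''

Pattern: one or more of one of [501] (lazy) (captured); then one or more of a literal 'v' (lazy) (captured as 'val'); then anchored at the end.
Matches: at [0:8] → '101155vv'.
Each match is replaced by ''.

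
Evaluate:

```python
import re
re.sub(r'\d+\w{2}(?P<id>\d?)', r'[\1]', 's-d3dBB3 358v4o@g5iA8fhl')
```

The pattern matches one or more of a digit, then exactly 2 of a word character; then optionally a digit (captured as 'id').
Matches: at [3:6] → '3dB'; at [9:14] → '358v4'; at [17:21] → '5iA8'.
Each match is replaced using the text its own group 1 captured.

's-d[]B3 []o@g[8]fhl'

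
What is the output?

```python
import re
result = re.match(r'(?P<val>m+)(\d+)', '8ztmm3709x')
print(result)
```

None

`match` is anchored at position 0; if the pattern doesn't fit there, it returns None.
Here the pattern fails at index 0, so the call returns None.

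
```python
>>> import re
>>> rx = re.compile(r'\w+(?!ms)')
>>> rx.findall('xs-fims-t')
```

A negative assertion filters positions out without eating any characters.
Matches: at [0:2] → 'xs'; at [3:7] → 'fims'; at [8:9] → 't'.
No capturing groups, so `findall` returns the 3 full match strings.

['xs', 'fims', 't']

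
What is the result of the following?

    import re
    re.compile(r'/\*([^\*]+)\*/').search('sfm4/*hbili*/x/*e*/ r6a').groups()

('hbili',)

The match spans [4:13] → '/*hbili*/'.
Captured: group 1 = 'hbili'.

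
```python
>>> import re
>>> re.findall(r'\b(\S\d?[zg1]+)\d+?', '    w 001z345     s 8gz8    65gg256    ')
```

['001z', '8gz', '65gg']

Pattern: a word boundary (`\b`, zero-width); then a non-whitespace character, then optionally a digit, then one or more of one of [zg1] (captured); then one or more of a digit (lazy).
`findall` collects group 1 from each match (3 total).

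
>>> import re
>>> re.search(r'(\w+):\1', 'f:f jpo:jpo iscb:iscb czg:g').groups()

The backreference `\1` re-matches whatever the first group consumed, character for character.
`re.search` tries every starting position until one works.
The match spans [0:3] → 'f:f'.
Captured: group 1 = 'f'.

('f',)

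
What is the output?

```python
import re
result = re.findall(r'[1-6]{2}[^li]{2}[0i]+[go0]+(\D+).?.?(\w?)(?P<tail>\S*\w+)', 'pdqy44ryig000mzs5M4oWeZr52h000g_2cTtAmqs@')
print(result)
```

The pattern matches exactly 2 of a character in [1-6]; then exactly 2 of any character except [li], then one or more of one of [0i], then one or more of one of [go0]; then one or more of a non-digit (captured); then optionally any character, then optionally any character; then optionally a word character (captured); then zero or more of a non-whitespace character, then one or more of a word character (captured as 'tail').
Scanning left to right: at [4:40] match '44ryig000mzs5M4oWeZr52h000g_2cTtAmqs', groups = ('mzs', '4', 'oWeZr52h000g_2cTtAmqs').
Multiple groups make `findall` return tuples — one 3-tuple for the one match.

[('mzs', '4', 'oWeZr52h000g_2cTtAmqs')]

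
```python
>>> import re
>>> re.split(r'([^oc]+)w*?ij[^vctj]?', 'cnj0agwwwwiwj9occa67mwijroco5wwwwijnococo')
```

['cnj0agwwwwiwj9occ', 'a67mw', 'oco', '5wwww', 'ococo']

Pattern: one or more of any character except [oc] (captured); then zero or more of a literal 'w' (lazy), then the literal 'ij', then optionally any character except [vctj].
The group in the pattern means `split` returns the separators' captures alongside the pieces.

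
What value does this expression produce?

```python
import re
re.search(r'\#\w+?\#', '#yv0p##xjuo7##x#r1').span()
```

(0, 6)

`search` walks the string left to right and returns the first match it finds.
The match spans [0:6] → '#yv0p#'.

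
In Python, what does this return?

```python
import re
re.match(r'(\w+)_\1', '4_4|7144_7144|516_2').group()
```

'4_4'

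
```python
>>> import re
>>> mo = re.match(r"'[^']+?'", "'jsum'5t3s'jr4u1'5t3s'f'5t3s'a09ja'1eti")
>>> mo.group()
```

"'jsum'"

`match` is anchored at position 0; if the pattern doesn't fit there, it returns None.
The match spans [0:6] → "'jsum'".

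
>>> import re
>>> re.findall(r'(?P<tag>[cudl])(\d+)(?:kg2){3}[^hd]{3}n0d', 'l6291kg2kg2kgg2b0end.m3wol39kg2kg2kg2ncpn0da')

Pattern: one of [cudl] (captured as 'tag'); then one or more of a digit (captured); then the literal 'kg2' repeated 3 times, then exactly 3 of any character except [hd], then the literal 'n0d'.
Matches: at [25:43] match 'l39kg2kg2kg2ncpn0d', groups = ('l', '39').
`findall` packs the 2 group values into a tuple for every match.

[('l', '39')]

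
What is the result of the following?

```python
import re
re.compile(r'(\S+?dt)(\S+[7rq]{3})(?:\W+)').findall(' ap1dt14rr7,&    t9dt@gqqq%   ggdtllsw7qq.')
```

[('ap1dt', '14rr7'), ('t9dt', '@gqqq'), ('ggdt', 'llsw7qq')]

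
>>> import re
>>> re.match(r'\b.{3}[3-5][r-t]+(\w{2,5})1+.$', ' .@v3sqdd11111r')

The pattern matches a word boundary (`\b`, zero-width); then exactly 3 of any character, then a character in [3-5], then one or more of a character in [r-t]; then 2 to 5 of a word character (captured); then one or more of a literal '1', then any character; then anchored at the end.
`re.match` won't scan ahead — the pattern has to work from the very first character.
Here the string doesn't start with a match, so the call returns None.

None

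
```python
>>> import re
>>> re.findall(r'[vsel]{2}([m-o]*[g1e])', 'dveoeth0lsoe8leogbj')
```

['oe', 'oe', 'og']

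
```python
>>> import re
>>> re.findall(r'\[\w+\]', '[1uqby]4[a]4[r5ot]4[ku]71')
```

['[1uqby]', '[a]', '[r5ot]', '[ku]']

Since nothing is captured, `findall` lists the 4 matched substrings directly.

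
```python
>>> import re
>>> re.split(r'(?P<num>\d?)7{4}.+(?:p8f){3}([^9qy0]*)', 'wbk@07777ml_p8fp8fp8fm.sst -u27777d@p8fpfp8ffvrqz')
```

['wbk@', '0', 'm.sst -u27777d@p8fpfp8ffvr', 'qz']

This matches optionally a digit (captured as 'num'); then exactly 4 of the literal '7', then one or more of any character, then the literal 'p8f' repeated 3 times; then zero or more of any character except [9qy0] (captured).
Matches to split on: at [4:47] → '07777ml_p8fp8fp8fm.sst -u27777d@p8fpfp8ffvr'.
Because the pattern has a capturing group, `split` also inserts each captured text between the pieces.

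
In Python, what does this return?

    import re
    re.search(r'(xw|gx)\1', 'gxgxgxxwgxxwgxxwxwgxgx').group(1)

`\1` is not a pattern — it's the concrete string captured by group 1, re-applied verbatim.
`re.search` scans for the first position where the pattern succeeds.
The match spans [0:4] → 'gxgx'.
Captured: group 1 = 'gx'.

'gx'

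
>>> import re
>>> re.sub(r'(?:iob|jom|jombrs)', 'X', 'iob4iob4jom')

Matches: at [0:3] → 'iob'; at [4:7] → 'iob'; at [8:11] → 'jom'.
Each match is replaced by 'X'.

'X4X4X'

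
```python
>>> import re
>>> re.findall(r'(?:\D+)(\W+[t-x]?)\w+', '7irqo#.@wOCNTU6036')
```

['@w']

Pattern: one or more of a non-digit (non-capturing group); then one or more of a non-word character, then optionally a character in [t-x] (captured); then one or more of a word character.
Because there's exactly one group, `findall` drops the full match and keeps group 1 from the one hit.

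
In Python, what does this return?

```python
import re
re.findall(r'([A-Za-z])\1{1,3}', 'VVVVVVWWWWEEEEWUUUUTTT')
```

['V', 'V', 'W', 'E', 'U', 'T']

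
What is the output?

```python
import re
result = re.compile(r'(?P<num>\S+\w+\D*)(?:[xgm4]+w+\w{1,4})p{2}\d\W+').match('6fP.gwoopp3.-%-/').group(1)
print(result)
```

6fP.

The match spans [0:16] → '6fP.gwoopp3.-%-/'.
Captured: group 1 = '6fP.'.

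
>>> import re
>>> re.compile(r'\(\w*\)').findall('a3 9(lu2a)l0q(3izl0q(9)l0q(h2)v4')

Matches: at [4:10] → '(lu2a)'; at [20:23] → '(9)'; at [26:30] → '(h2)'.
Since nothing is captured, `findall` lists the 3 matched substrings directly.

['(lu2a)', '(9)', '(h2)']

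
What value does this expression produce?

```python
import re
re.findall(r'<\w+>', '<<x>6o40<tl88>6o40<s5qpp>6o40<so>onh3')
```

No capturing groups, so `findall` returns the 4 full match strings.

['<x>', '<tl88>', '<s5qpp>', '<so>']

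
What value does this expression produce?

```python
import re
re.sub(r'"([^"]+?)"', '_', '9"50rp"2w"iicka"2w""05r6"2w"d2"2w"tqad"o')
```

Each match is replaced by '_'.

'9_2w_2w"_2w_2w_o'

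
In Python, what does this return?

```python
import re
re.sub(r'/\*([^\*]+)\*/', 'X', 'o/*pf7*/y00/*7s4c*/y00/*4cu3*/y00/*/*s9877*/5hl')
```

Every occurrence is swapped for 'X'.

'oXy00Xy00Xy00/*X5hl'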